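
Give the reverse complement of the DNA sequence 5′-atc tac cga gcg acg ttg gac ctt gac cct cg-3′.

5′-CGAGGGTCAAGGTCCAACGTCGCTCGGTAGAT-3′

Reading the sequence 3'→5' and pairing each base (A↔T, G↔C) gives the reverse complement directly.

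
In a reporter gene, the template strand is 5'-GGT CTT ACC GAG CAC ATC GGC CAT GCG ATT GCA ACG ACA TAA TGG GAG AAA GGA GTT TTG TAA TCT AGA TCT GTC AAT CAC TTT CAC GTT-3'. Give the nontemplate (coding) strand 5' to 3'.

The coding strand is complementary and antiparallel to the template: take the complement (A↔T, G↔C) and reverse.

5'-AACGTGAAAGTGATTGACAGATCTAGATTACAAAACTCCTTTCTCCCATTATGTCGTTGCAATCGCATGGCCGATGTGCTCGGTAAGACC-3'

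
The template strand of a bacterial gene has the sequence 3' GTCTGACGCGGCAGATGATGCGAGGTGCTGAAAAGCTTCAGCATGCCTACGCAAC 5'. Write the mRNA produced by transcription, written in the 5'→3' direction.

5'-CAGACUGCGCCGUCUACUACGCUCCACGACUUUUCGAAGUCGUACGGAUGCGUUG-3'

Reading the template 3'→5' as shown, RNA polymerase pairs each base (A→U, T→A, G↔C) to build mRNA 5'→3' directly.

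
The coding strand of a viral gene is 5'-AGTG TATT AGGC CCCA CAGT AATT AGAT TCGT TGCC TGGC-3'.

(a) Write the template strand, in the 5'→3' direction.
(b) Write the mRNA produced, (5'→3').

(a) The template strand is the reverse complement of the coding strand: complement TCACATAATCCGGGGTGTCATTAATCTAAGCAACGGACCG, then reverse.
(b) mRNA matches the coding strand with T→U.

(a) 5'-GCCAGGCAACGAATCTAATTACTGTGGGGCCTAATACACT-3'
(b) 5′-AGUGUAUUAGGCCCCACAGUAAUUAGAUUCGUUGCCUGGC-3′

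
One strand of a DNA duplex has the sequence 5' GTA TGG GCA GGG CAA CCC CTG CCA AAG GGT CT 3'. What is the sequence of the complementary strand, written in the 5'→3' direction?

5'-AGACCCTTTGGCAGGGGTTGCCCTGCCCATAC-3'

The complement of GTATGGGCAGGGCAACCCCTGCCAAAGGGTCT is CATACCCGTCCCGTTGGGGACGGTTTCCCAGA (A↔T, G↔C). DNA strands are antiparallel, so the complementary strand runs 3'→5'; reversing gives the 5'→3' form.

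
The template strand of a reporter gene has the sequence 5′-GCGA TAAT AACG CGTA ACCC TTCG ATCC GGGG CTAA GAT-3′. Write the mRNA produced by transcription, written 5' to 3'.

5'-AUCUUAGCCCCGGAUCGAAGGGUUACGCGUUAUUAUCGC-3'

RNA polymerase reads the template 3'→5' and synthesizes mRNA 5'→3' by base-pairing (A→U, T→A, G↔C). The complement of the template is CGCTATTATTGCGCATTGGGAAGCTAGGCCCCGATTCTA; antiparallel, so 5'→3' the coding strand is ATCTTAGCCCCGGATCGAAGGGTTACGCGTTATTATCGC. Replace T with U for the mRNA.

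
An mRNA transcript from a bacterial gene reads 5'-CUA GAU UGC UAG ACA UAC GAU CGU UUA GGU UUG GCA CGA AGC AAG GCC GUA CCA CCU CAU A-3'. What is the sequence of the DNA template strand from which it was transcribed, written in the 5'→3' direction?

5'-TATGAGGTGGTACGGCCTTGCTTCGTGCCAAACCTAAACGATCGTATGTCTAGCAATCTAG-3'

Replace U with T to get the coding DNA strand: CTAGATTGCTAGACATACGATCGTTTAGGTTTGGCACGAAGCAAGGCCGTACCACCTCATA. The template strand is its reverse complement (complement GATCTAACGATCTGTATGCTAGCAAATCCAAACCGTGCTTCGTTCCGGCATGGTGGAGTAT, then reverse).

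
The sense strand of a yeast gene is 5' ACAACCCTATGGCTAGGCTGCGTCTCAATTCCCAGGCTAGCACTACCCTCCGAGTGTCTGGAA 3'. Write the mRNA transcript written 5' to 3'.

5′-ACAACCCUAUGGCUAGGCUGCGUCUCAAUUCCCAGGCUAGCACUACCCUCCGAGUGUCUGGAA-3′

mRNA has the coding-strand sequence with U in place of T.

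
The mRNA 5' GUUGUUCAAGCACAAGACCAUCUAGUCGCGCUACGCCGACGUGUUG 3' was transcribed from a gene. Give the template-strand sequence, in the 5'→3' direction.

Replace U with T to get the coding DNA strand: GTTGTTCAAGCACAAGACCATCTAGTCGCGCTACGCCGACGTGTTG. The template strand is its reverse complement (complement CAACAAGTTCGTGTTCTGGTAGATCAGCGCGATGCGGCTGCACAAC, then reverse).

5'-CAACACGTCGGCGTAGCGCGACTAGATGGTCTTGTGCTTGAACAAC-3'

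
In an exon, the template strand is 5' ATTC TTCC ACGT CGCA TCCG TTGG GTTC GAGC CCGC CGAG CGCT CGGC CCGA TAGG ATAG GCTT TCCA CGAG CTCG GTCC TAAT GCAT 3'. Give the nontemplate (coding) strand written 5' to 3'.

5'-ATGCATTAGGACCGAGCTCGTGGAAAGCCTATCCTATCGGGCCGAGCGCTCGGCGGGCTCGAACCCAACGGATGCGACGTGGAAGAAT-3'

The coding strand is complementary and antiparallel to the template: take the complement (A↔T, G↔C) and reverse.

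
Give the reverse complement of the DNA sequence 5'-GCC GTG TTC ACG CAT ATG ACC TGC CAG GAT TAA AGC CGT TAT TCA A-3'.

Complement each base (A↔T, G↔C): CGGCACAAGTGCGTATACTGGACGGTCCTAATTTCGGCAATAAGTT. Then reverse.

5'-TTGAATAACGGCTTTAATCCTGGCAGGTCATATGCGTGAACACGGC-3'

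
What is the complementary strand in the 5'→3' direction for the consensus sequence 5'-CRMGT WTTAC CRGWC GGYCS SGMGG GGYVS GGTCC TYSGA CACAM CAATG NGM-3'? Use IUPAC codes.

5′-KCNCATTGKTGTGTCSRAGGACCSBRCCCCKCSSGRCCGWCYGGTAAWACKYG-3′

Standard pairs A↔T, G↔C; ambiguity codes pair R↔Y, M↔K, W↔W, S↔S, V↔B, N↔N. Complement (GYKCAWAATGGYCWGCCRGSSCKCCCCRBSCCAGGARSCTGTGTKGTTACNCK), then reverse for 5'→3'.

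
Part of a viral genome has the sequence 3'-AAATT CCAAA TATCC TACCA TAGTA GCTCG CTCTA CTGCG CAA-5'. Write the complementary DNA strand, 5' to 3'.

5'-TTTAAGGTTTATAGGATGGTATCATCGAGCGAGATGACGCGTT-3'

The strand is given 3'→5', so its complement runs 5'→3' in the same left-to-right order: pair each base A↔T, G↔C.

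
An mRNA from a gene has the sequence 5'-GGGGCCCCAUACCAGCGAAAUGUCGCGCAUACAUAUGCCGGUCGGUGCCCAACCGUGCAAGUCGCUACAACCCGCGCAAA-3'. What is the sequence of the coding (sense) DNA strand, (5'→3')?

The coding DNA strand has the same 5'→3' sequence as the mRNA with U replaced by T.

5'-GGGGCCCCATACCAGCGAAATGTCGCGCATACATATGCCGGTCGGTGCCCAACCGTGCAAGTCGCTACAACCCGCGCAAA-3'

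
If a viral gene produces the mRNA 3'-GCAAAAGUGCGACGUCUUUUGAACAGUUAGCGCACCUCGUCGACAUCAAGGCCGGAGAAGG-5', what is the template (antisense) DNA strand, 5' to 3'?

Written 5'→3' the mRNA is GGAAGAGGCCGGAACUACAGCUGCUCCACGCGAUUGACAAGUUUUCUGCAGCGUGAAAACG, so the coding DNA strand is GGAAGAGGCCGGAACTACAGCTGCTCCACGCGATTGACAAGTTTTCTGCAGCGTGAAAACG. The template is its reverse complement.

5'-CGTTTTCACGCTGCAGAAAACTTGTCAATCGCGTGGAGCAGCTGTAGTTCCGGCCTCTTCC-3'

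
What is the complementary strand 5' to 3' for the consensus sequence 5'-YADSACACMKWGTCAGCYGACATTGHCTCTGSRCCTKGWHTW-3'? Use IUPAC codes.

5'-WADWCMAGGYSCAGAGDCAATGTCRGCTGACWMKGTGTSHTR-3'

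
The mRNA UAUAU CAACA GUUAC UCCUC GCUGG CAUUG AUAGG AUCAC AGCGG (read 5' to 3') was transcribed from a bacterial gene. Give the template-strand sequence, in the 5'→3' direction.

5'-CCGCTGTGATCCTATCAATGCCAGCGAGGAGTAACTGTTGATATA-3'

Replace U with T to get the coding DNA strand: TATATCAACAGTTACTCCTCGCTGGCATTGATAGGATCACAGCGG. The template strand is its reverse complement (complement ATATAGTTGTCAATGAGGAGCGACCGTAACTATCCTAGTGTCGCC, then reverse).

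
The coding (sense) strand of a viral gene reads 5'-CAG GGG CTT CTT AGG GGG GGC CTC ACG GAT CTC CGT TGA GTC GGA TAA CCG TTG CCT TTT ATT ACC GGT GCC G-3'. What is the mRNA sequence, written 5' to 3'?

The mRNA is synthesized from the template strand, so it matches the coding strand with T replaced by U.

5'-CAGGGGCUUCUUAGGGGGGGCCUCACGGAUCUCCGUUGAGUCGGAUAACCGUUGCCUUUUAUUACCGGUGCCG-3'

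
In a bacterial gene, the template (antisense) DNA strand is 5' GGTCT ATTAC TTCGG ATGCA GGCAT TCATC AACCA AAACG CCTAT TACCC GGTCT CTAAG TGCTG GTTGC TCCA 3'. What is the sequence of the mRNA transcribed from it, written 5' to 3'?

The mRNA has the sequence of the coding strand (reverse complement of the template) with T→U. Reverse complement of GGTCTATTACTTCGGATGCAGGCATTCATCAACCAAAACGCCTATTACCCGGTCTCTAAGTGCTGGTTGCTCCA is TGGAGCAACCAGCACTTAGAGACCGGGTAATAGGCGTTTTGGTTGATGAATGCCTGCATCCGAAGTAATAGACC; then T→U.

5'-UGGAGCAACCAGCACUUAGAGACCGGGUAAUAGGCGUUUUGGUUGAUGAAUGCCUGCAUCCGAAGUAAUAGACC-3'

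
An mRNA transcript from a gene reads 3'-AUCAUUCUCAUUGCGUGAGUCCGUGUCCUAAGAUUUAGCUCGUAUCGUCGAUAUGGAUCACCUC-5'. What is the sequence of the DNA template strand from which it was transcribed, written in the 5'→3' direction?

5'-TAGTAAGAGTAACGCACTCAGGCACAGGATTCTAAATCGAGCATAGCAGCTATACCTAGTGGAG-3'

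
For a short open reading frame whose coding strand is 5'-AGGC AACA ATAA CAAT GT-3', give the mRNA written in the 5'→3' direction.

The mRNA is synthesized from the template strand, so it matches the coding strand with T replaced by U.

5'-AGGCAACAAUAACAAUGU-3'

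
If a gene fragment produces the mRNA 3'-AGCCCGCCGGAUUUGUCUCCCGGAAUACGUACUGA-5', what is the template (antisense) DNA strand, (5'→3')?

5′-TCGGGCGGCCTAAACAGAGGGCCTTATGCATGACT-3′

Written 5'→3' the mRNA is AGUCAUGCAUAAGGCCCUCUGUUUAGGCCGCCCGA, so the coding DNA strand is AGTCATGCATAAGGCCCTCTGTTTAGGCCGCCCGA. The template is its reverse complement.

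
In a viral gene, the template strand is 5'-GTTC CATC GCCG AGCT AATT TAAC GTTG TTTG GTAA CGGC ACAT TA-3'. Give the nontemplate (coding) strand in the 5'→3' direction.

5'-TAATGTGCCGTTACCAAACAACGTTAAATTAGCTCGGCGATGGAAC-3'

The coding strand is complementary and antiparallel to the template: take the complement (A↔T, G↔C) and reverse.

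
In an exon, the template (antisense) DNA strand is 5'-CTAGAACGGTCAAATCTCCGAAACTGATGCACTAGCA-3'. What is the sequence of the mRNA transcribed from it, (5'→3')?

5'-UGCUAGUGCAUCAGUUUCGGAGAUUUGACCGUUCUAG-3'

The mRNA has the sequence of the coding strand (reverse complement of the template) with T→U. Reverse complement of CTAGAACGGTCAAATCTCCGAAACTGATGCACTAGCA is TGCTAGTGCATCAGTTTCGGAGATTTGACCGTTCTAG; then T→U.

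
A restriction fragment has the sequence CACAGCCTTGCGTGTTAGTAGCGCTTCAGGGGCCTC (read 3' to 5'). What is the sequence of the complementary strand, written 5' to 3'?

5'-GTGTCGGAACGCACAATCATCGCGAAGTCCCCGGAG-3'

The strand is given 3'→5', so its complement runs 5'→3' in the same left-to-right order: pair each base A↔T, G↔C.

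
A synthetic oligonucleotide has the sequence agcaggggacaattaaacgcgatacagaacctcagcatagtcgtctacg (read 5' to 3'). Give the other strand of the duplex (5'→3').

Pairing A↔T and G↔C gives TCGTCCCCTGTTAATTTGCGCTATGTCTTGGAGTCGTATCAGCAGATGC, running 3'→5'. Reverse for the 5'→3' convention.

5'-CGTAGACGACTATGCTGAGGTTCTGTATCGCGTTTAATTGTCCCCTGCT-3'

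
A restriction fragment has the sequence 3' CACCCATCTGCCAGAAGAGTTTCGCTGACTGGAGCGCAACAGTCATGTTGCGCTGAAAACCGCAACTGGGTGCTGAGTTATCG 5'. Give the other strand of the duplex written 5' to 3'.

The strand is given 3'→5', so its complement runs 5'→3' in the same left-to-right order: pair each base A↔T, G↔C.

5'-GTGGGTAGACGGTCTTCTCAAAGCGACTGACCTCGCGTTGTCAGTACAACGCGACTTTTGGCGTTGACCCACGACTCAATAGC-3'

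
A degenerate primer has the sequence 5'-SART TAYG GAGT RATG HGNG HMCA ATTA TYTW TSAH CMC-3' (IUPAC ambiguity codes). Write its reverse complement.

5'-GKGDTSAWARATAATTGKDCNCDCATYACTCCRTAAYTS-3'

Standard pairs A↔T, G↔C; ambiguity codes pair R↔Y, M↔K, W↔W, S↔S, H↔D, N↔N. Complement (STYAATRCCTCAYTACDCNCDKGTTAATARAWASTDGKG), then reverse for 5'→3'.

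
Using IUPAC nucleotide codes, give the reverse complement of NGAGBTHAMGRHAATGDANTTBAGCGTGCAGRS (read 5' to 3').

5'-SYCTGCACGCTVAANTHCATTDYCKTDAVCTCN-3'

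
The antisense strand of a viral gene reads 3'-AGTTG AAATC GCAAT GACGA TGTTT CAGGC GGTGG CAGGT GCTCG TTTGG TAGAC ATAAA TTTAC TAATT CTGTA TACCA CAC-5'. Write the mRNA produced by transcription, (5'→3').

5′-UCAACUUUAGCGUUACUGCUACAAAGUCCGCCACCGUCCACGAGCAAACCAUCUGUAUUUAAAUGAUUAAGACAUAUGGUGUG-3′

Reading the template 3'→5' as shown, RNA polymerase pairs each base (A→U, T→A, G↔C) to build mRNA 5'→3' directly.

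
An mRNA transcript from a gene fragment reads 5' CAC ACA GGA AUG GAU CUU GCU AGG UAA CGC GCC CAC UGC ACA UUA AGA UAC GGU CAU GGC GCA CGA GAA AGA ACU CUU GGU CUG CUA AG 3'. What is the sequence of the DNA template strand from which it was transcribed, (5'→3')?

Replace U with T to get the coding DNA strand: CACACAGGAATGGATCTTGCTAGGTAACGCGCCCACTGCACATTAAGATACGGTCATGGCGCACGAGAAAGAACTCTTGGTCTGCTAAG. The template strand is its reverse complement (complement GTGTGTCCTTACCTAGAACGATCCATTGCGCGGGTGACGTGTAATTCTATGCCAGTACCGCGTGCTCTTTCTTGAGAACCAGACGATTC, then reverse).

5'-CTTAGCAGACCAAGAGTTCTTTCTCGTGCGCCATGACCGTATCTTAATGTGCAGTGGGCGCGTTACCTAGCAAGATCCATTCCTGTGTG-3'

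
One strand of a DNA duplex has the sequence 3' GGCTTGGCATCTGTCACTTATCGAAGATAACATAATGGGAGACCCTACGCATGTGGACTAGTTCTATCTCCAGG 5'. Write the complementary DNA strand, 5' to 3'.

The strand is given 3'→5', so its complement runs 5'→3' in the same left-to-right order: pair each base A↔T, G↔C.

5'-CCGAACCGTAGACAGTGAATAGCTTCTATTGTATTACCCTCTGGGATGCGTACACCTGATCAAGATAGAGGTCC-3'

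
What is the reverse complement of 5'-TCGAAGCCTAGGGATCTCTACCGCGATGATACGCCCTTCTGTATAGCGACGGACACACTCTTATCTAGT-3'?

Complement each base (A↔T, G↔C): AGCTTCGGATCCCTAGAGATGGCGCTACTATGCGGGAAGACATATCGCTGCCTGTGTGAGAATAGATCA. Then reverse.

5'-ACTAGATAAGAGTGTGTCCGTCGCTATACAGAAGGGCGTATCATCGCGGTAGAGATCCCTAGGCTTCGA-3'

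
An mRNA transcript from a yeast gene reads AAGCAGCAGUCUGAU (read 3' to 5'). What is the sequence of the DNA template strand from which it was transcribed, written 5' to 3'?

5'-TTCGTCGTCAGACTA-3'

Written 5'→3' the mRNA is UAGUCUGACGACGAA, so the coding DNA strand is TAGTCTGACGACGAA. The template is its reverse complement.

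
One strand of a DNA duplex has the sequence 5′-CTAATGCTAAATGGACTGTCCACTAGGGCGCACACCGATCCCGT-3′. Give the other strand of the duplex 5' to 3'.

Pairing A↔T and G↔C gives GATTACGATTTACCTGACAGGTGATCCCGCGTGTGGCTAGGGCA, running 3'→5'. Reverse for the 5'→3' convention.

5'-ACGGGATCGGTGTGCGCCCTAGTGGACAGTCCATTTAGCATTAG-3'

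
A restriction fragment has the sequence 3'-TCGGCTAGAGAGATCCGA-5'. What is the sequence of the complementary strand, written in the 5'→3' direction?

5'-AGCCGATCTCTCTAGGCT-3'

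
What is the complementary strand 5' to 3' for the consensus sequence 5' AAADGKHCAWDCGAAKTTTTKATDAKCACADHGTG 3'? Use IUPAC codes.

Standard pairs A↔T, G↔C; ambiguity codes pair K↔M, W↔W, D↔H. Complement (TTTHCMDGTWHGCTTMAAAAMTAHTMGTGTHDCAC), then reverse for 5'→3'.

5'-CACDHTGTGMTHATMAAAAMTTCGHWTGDMCHTTT-3'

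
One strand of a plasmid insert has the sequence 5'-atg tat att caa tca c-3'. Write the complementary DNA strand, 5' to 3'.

Pairing A↔T and G↔C gives TACATATAAGTTAGTG, running 3'→5'. Reverse for the 5'→3' convention.

5'-GTGATTGAATATACAT-3'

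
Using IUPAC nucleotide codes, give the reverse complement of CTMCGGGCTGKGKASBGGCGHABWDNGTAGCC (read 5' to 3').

5′-GGCTACNHWVTDCGCCVSTMCMCAGCCCGKAG-3′

Standard pairs A↔T, G↔C; ambiguity codes pair M↔K, W↔W, S↔S, B↔V, D↔H, N↔N. Complement (GAKGCCCGACMCMTSVCCGCDTVWHNCATCGG), then reverse for 5'→3'.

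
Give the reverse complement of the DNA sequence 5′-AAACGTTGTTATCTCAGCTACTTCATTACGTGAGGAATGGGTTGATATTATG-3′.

Reading the sequence 3'→5' and pairing each base (A↔T, G↔C) gives the reverse complement directly.

5'-CATAATATCAACCCATTCCTCACGTAATGAAGTAGCTGAGATAACAACGTTT-3'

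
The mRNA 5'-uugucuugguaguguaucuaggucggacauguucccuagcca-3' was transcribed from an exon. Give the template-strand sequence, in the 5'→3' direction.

5'-TGGCTAGGGAACATGTCCGACCTAGATACACTACCAAGACAA-3'

Replace U with T to get the coding DNA strand: TTGTCTTGGTAGTGTATCTAGGTCGGACATGTTCCCTAGCCA. The template strand is its reverse complement (complement AACAGAACCATCACATAGATCCAGCCTGTACAAGGGATCGGT, then reverse).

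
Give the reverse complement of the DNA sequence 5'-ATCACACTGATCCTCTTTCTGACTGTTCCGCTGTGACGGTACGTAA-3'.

Reading the sequence 3'→5' and pairing each base (A↔T, G↔C) gives the reverse complement directly.

5′-TTACGTACCGTCACAGCGGAACAGTCAGAAAGAGGATCAGTGTGAT-3′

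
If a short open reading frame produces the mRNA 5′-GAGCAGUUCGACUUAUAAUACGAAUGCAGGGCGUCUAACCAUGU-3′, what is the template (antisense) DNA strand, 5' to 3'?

Replace U with T to get the coding DNA strand: GAGCAGTTCGACTTATAATACGAATGCAGGGCGTCTAACCATGT. The template strand is its reverse complement (complement CTCGTCAAGCTGAATATTATGCTTACGTCCCGCAGATTGGTACA, then reverse).

5'-ACATGGTTAGACGCCCTGCATTCGTATTATAAGTCGAACTGCTC-3'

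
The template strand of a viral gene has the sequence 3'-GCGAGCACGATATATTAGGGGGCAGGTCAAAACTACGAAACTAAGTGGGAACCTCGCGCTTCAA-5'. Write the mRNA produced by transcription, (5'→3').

5′-CGCUCGUGCUAUAUAAUCCCCCGUCCAGUUUUGAUGCUUUGAUUCACCCUUGGAGCGCGAAGUU-3′

Reading the template 3'→5' as shown, RNA polymerase pairs each base (A→U, T→A, G↔C) to build mRNA 5'→3' directly.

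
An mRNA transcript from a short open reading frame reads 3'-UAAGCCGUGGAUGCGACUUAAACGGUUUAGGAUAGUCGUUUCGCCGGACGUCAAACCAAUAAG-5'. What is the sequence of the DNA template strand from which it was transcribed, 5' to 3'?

Written 5'→3' the mRNA is GAAUAACCAAACUGCAGGCCGCUUUGCUGAUAGGAUUUGGCAAAUUCAGCGUAGGUGCCGAAU, so the coding DNA strand is GAATAACCAAACTGCAGGCCGCTTTGCTGATAGGATTTGGCAAATTCAGCGTAGGTGCCGAAT. The template is its reverse complement.

5'-ATTCGGCACCTACGCTGAATTTGCCAAATCCTATCAGCAAAGCGGCCTGCAGTTTGGTTATTC-3'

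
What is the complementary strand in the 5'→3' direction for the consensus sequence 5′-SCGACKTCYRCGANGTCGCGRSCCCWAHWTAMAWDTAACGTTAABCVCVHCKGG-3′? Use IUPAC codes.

Standard pairs A↔T, G↔C; ambiguity codes pair R↔Y, M↔K, W↔W, S↔S, B↔V, D↔H, N↔N. Complement (SGCTGMAGRYGCTNCAGCGCYSGGGWTDWATKTWHATTGCAATTVGBGBDGMCC), then reverse for 5'→3'.

5'-CCMGDBGBGVTTAACGTTAHWTKTAWDTWGGGSYCGCGACNTCGYRGAMGTCGS-3'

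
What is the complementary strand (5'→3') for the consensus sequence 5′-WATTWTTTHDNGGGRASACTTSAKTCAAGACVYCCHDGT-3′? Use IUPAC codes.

5'-ACHDGGRBGTCTTGAMTSAAGTSTYCCCNHDAAAWAATW-3'

Standard pairs A↔T, G↔C; ambiguity codes pair R↔Y, K↔M, W↔W, S↔S, D↔H, V↔B, N↔N. Complement (WTAAWAAADHNCCCYTSTGAASTMAGTTCTGBRGGDHCA), then reverse for 5'→3'.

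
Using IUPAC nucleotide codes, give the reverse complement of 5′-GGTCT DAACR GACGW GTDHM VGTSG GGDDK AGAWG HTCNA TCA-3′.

5'-TGATNGADCWTCTMHHCCCSACBKDHACWCGTCYGTTHAGACC-3'

Standard pairs A↔T, G↔C; ambiguity codes pair R↔Y, M↔K, W↔W, S↔S, D↔H, V↔B, N↔N. Complement (CCAGAHTTGYCTGCWCAHDKBCASCCCHHMTCTWCDAGNTAGT), then reverse for 5'→3'.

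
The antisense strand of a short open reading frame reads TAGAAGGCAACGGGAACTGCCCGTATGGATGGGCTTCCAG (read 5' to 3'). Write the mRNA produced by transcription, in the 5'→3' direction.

5'-CUGGAAGCCCAUCCAUACGGGCAGUUCCCGUUGCCUUCUA-3'

The mRNA has the sequence of the coding strand (reverse complement of the template) with T→U. Reverse complement of TAGAAGGCAACGGGAACTGCCCGTATGGATGGGCTTCCAG is CTGGAAGCCCATCCATACGGGCAGTTCCCGTTGCCTTCTA; then T→U.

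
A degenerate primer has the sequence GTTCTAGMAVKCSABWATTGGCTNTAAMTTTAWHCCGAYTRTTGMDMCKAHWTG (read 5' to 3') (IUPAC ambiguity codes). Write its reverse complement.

Standard pairs A↔T, G↔C; ambiguity codes pair R↔Y, M↔K, W↔W, S↔S, B↔V, D↔H, N↔N. Complement (CAAGATCKTBMGSTVWTAACCGANATTKAAATWDGGCTRAYAACKHKGMTDWAC), then reverse for 5'→3'.

5'-CAWDTMGKHKCAAYARTCGGDWTAAAKTTANAGCCAATWVTSGMBTKCTAGAAC-3'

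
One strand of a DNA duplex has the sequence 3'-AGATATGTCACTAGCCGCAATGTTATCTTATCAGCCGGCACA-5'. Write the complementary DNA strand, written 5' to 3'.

5′-TCTATACAGTGATCGGCGTTACAATAGAATAGTCGGCCGTGT-3′

The strand is given 3'→5', so its complement runs 5'→3' in the same left-to-right order: pair each base A↔T, G↔C.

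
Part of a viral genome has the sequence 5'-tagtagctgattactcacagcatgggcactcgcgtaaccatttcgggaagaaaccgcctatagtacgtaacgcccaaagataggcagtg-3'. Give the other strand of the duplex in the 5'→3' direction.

5'-CACTGCCTATCTTTGGGCGTTACGTACTATAGGCGGTTTCTTCCCGAAATGGTTACGCGAGTGCCCATGCTGTGAGTAATCAGCTACTA-3'

Pairing A↔T and G↔C gives ATCATCGACTAATGAGTGTCGTACCCGTGAGCGCATTGGTAAAGCCCTTCTTTGGCGGATATCATGCATTGCGGGTTTCTATCCGTCAC, running 3'→5'. Reverse for the 5'→3' convention.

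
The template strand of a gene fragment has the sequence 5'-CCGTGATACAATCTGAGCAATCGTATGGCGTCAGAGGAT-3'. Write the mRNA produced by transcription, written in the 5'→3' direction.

RNA polymerase reads the template 3'→5' and synthesizes mRNA 5'→3' by base-pairing (A→U, T→A, G↔C). The complement of the template is GGCACTATGTTAGACTCGTTAGCATACCGCAGTCTCCTA; antiparallel, so 5'→3' the coding strand is ATCCTCTGACGCCATACGATTGCTCAGATTGTATCACGG. Replace T with U for the mRNA.

5'-AUCCUCUGACGCCAUACGAUUGCUCAGAUUGUAUCACGG-3'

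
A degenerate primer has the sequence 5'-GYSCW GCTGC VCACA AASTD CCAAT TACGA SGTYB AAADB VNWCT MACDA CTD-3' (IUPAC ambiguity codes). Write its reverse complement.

5'-HAGTHGTKAGWNBVHTTTVRACSTCGTAATTGGHASTTTGTGBGCAGCWGSRC-3'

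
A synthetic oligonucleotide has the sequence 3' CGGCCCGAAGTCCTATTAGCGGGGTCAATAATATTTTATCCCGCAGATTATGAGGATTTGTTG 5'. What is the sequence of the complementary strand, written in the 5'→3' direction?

The strand is given 3'→5', so its complement runs 5'→3' in the same left-to-right order: pair each base A↔T, G↔C.

5'-GCCGGGCTTCAGGATAATCGCCCCAGTTATTATAAAATAGGGCGTCTAATACTCCTAAACAAC-3'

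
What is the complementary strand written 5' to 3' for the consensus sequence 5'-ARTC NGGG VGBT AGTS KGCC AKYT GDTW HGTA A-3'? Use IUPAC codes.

5'-TTACDWAHCARMTGGCMSACTAVCBCCCNGAYT-3'

Standard pairs A↔T, G↔C; ambiguity codes pair R↔Y, K↔M, W↔W, S↔S, B↔V, D↔H, N↔N. Complement (TYAGNCCCBCVATCASMCGGTMRACHAWDCATT), then reverse for 5'→3'.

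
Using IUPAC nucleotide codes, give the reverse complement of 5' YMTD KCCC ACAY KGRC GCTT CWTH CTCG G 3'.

5′-CCGAGDAWGAAGCGYCMRTGTGGGMHAKR-3′

Standard pairs A↔T, G↔C; ambiguity codes pair R↔Y, M↔K, W↔W, D↔H. Complement (RKAHMGGGTGTRMCYGCGAAGWADGAGCC), then reverse for 5'→3'.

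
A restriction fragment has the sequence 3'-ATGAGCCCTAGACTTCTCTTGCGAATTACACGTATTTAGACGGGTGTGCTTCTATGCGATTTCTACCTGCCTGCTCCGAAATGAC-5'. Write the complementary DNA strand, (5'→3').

5′-TACTCGGGATCTGAAGAGAACGCTTAATGTGCATAAATCTGCCCACACGAAGATACGCTAAAGATGGACGGACGAGGCTTTACTG-3′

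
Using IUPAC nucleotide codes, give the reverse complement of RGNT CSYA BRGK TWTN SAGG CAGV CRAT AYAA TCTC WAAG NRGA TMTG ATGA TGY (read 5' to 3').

5'-RCATCATCAKATCYNCTTWGAGATTRTATYGBCTGCCTSNAWAMCYVTRSGANCY-3'

Standard pairs A↔T, G↔C; ambiguity codes pair R↔Y, M↔K, W↔W, S↔S, B↔V, N↔N. Complement (YCNAGSRTVYCMAWANSTCCGTCBGYTATRTTAGAGWTTCNYCTAKACTACTACR), then reverse for 5'→3'.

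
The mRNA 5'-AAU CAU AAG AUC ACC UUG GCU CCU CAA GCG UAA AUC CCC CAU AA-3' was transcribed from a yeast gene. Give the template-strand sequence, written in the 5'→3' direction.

5'-TTATGGGGGATTTACGCTTGAGGAGCCAAGGTGATCTTATGATT-3'

Replace U with T to get the coding DNA strand: AATCATAAGATCACCTTGGCTCCTCAAGCGTAAATCCCCCATAA. The template strand is its reverse complement (complement TTAGTATTCTAGTGGAACCGAGGAGTTCGCATTTAGGGGGTATT, then reverse).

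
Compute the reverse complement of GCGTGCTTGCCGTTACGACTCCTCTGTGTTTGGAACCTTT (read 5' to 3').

5'-AAAGGTTCCAAACACAGAGGAGTCGTAACGGCAAGCACGC-3'

Reading the sequence 3'→5' and pairing each base (A↔T, G↔C) gives the reverse complement directly.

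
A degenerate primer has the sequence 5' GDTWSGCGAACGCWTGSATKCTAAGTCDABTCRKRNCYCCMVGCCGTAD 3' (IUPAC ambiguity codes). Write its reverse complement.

5′-HTACGGCBKGGRGNYMYGAVTHGACTTAGMATSCAWGCGTTCGCSWAHC-3′

Standard pairs A↔T, G↔C; ambiguity codes pair R↔Y, M↔K, W↔W, S↔S, B↔V, D↔H, N↔N. Complement (CHAWSCGCTTGCGWACSTAMGATTCAGHTVAGYMYNGRGGKBCGGCATH), then reverse for 5'→3'.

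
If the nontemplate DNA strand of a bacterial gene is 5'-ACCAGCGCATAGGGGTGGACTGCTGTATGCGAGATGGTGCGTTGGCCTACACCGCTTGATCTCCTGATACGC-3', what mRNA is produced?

mRNA has the coding-strand sequence with U in place of T.

5′-ACCAGCGCAUAGGGGUGGACUGCUGUAUGCGAGAUGGUGCGUUGGCCUACACCGCUUGAUCUCCUGAUACGC-3′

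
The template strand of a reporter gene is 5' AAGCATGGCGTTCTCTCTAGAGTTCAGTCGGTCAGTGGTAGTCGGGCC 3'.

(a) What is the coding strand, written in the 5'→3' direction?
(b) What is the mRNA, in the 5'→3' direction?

(a) 5'-GGCCCGACTACCACTGACCGACTGAACTCTAGAGAGAACGCCATGCTT-3'
(b) 5'-GGCCCGACUACCACUGACCGACUGAACUCUAGAGAGAACGCCAUGCUU-3'

(a) The coding strand is the reverse complement of the template: complement TTCGTACCGCAAGAGAGATCTCAAGTCAGCCAGTCACCATCAGCCCGG, then reverse.
(b) mRNA has the coding-strand sequence with T→U.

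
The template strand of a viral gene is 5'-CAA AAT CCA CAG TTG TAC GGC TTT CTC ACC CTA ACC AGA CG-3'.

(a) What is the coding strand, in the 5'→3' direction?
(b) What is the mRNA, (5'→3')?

(a) 5'-CGTCTGGTTAGGGTGAGAAAGCCGTACAACTGTGGATTTTG-3'
(b) 5′-CGUCUGGUUAGGGUGAGAAAGCCGUACAACUGUGGAUUUUG-3′

(a) The coding strand is the reverse complement of the template: complement GTTTTAGGTGTCAACATGCCGAAAGAGTGGGATTGGTCTGC, then reverse.
(b) mRNA has the coding-strand sequence with T→U.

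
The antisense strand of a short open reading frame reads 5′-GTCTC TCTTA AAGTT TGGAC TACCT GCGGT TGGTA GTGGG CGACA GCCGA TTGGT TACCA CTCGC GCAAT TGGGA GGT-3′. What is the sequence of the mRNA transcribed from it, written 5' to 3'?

RNA polymerase reads the template 3'→5' and synthesizes mRNA 5'→3' by base-pairing (A→U, T→A, G↔C). The complement of the template is CAGAGAGAATTTCAAACCTGATGGACGCCAACCATCACCCGCTGTCGGCTAACCAATGGTGAGCGCGTTAACCCTCCA; antiparallel, so 5'→3' the coding strand is ACCTCCCAATTGCGCGAGTGGTAACCAATCGGCTGTCGCCCACTACCAACCGCAGGTAGTCCAAACTTTAAGAGAGAC. Replace T with U for the mRNA.

5'-ACCUCCCAAUUGCGCGAGUGGUAACCAAUCGGCUGUCGCCCACUACCAACCGCAGGUAGUCCAAACUUUAAGAGAGAC-3'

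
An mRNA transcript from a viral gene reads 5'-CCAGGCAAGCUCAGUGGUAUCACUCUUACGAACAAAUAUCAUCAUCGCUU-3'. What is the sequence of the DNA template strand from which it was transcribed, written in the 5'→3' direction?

5'-AAGCGATGATGATATTTGTTCGTAAGAGTGATACCACTGAGCTTGCCTGG-3'

Replace U with T to get the coding DNA strand: CCAGGCAAGCTCAGTGGTATCACTCTTACGAACAAATATCATCATCGCTT. The template strand is its reverse complement (complement GGTCCGTTCGAGTCACCATAGTGAGAATGCTTGTTTATAGTAGTAGCGAA, then reverse).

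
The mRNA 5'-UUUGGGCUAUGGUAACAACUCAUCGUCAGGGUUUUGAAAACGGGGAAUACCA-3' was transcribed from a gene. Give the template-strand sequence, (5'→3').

5′-TGGTATTCCCCGTTTTCAAAACCCTGACGATGAGTTGTTACCATAGCCCAAA-3′

Replace U with T to get the coding DNA strand: TTTGGGCTATGGTAACAACTCATCGTCAGGGTTTTGAAAACGGGGAATACCA. The template strand is its reverse complement (complement AAACCCGATACCATTGTTGAGTAGCAGTCCCAAAACTTTTGCCCCTTATGGT, then reverse).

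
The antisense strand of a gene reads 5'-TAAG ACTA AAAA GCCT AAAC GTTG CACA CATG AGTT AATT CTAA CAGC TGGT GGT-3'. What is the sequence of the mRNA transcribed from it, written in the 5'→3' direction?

5′-ACCACCAGCUGUUAGAAUUAACUCAUGUGUGCAACGUUUAGGCUUUUUAGUCUUA-3′

The mRNA has the sequence of the coding strand (reverse complement of the template) with T→U. Reverse complement of TAAGACTAAAAAGCCTAAACGTTGCACACATGAGTTAATTCTAACAGCTGGTGGT is ACCACCAGCTGTTAGAATTAACTCATGTGTGCAACGTTTAGGCTTTTTAGTCTTA; then T→U.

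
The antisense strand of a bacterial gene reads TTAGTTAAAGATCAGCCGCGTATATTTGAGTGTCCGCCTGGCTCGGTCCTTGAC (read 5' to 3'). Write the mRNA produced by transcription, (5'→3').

5'-GUCAAGGACCGAGCCAGGCGGACACUCAAAUAUACGCGGCUGAUCUUUAACUAA-3'

The mRNA has the sequence of the coding strand (reverse complement of the template) with T→U. Reverse complement of TTAGTTAAAGATCAGCCGCGTATATTTGAGTGTCCGCCTGGCTCGGTCCTTGAC is GTCAAGGACCGAGCCAGGCGGACACTCAAATATACGCGGCTGATCTTTAACTAA; then T→U.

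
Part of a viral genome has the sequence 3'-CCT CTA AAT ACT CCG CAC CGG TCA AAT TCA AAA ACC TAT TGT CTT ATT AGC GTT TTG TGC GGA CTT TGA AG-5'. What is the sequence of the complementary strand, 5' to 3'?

5′-GGAGATTTATGAGGCGTGGCCAGTTTAAGTTTTTGGATAACAGAATAATCGCAAAACACGCCTGAAACTTC-3′

The strand is given 3'→5', so its complement runs 5'→3' in the same left-to-right order: pair each base A↔T, G↔C.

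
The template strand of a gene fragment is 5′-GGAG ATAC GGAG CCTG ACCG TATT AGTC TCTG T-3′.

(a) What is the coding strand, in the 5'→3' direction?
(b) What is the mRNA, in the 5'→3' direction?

(a) The coding strand is the reverse complement of the template: complement CCTCTATGCCTCGGACTGGCATAATCAGAGACA, then reverse.
(b) mRNA has the coding-strand sequence with T→U.

(a) 5'-ACAGAGACTAATACGGTCAGGCTCCGTATCTCC-3'
(b) 5'-ACAGAGACUAAUACGGUCAGGCUCCGUAUCUCC-3'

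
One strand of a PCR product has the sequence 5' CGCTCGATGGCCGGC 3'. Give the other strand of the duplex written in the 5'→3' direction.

5'-GCCGGCCATCGAGCG-3'

The complement of CGCTCGATGGCCGGC is GCGAGCTACCGGCCG (A↔T, G↔C). DNA strands are antiparallel, so the complementary strand runs 3'→5'; reversing gives the 5'→3' form.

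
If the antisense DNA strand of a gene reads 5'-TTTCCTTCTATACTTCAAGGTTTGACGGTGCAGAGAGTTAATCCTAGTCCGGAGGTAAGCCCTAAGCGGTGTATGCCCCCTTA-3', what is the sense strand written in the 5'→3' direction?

5′-TAAGGGGGCATACACCGCTTAGGGCTTACCTCCGGACTAGGATTAACTCTCTGCACCGTCAAACCTTGAAGTATAGAAGGAAA-3′

The coding strand is complementary and antiparallel to the template: take the complement (A↔T, G↔C) and reverse.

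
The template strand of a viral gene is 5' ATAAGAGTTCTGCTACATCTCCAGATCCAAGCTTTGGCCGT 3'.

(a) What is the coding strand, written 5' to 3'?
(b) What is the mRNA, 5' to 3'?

(a) 5'-ACGGCCAAAGCTTGGATCTGGAGATGTAGCAGAACTCTTAT-3'
(b) 5'-ACGGCCAAAGCUUGGAUCUGGAGAUGUAGCAGAACUCUUAU-3'

(a) The coding strand is the reverse complement of the template: complement TATTCTCAAGACGATGTAGAGGTCTAGGTTCGAAACCGGCA, then reverse.
(b) mRNA has the coding-strand sequence with T→U.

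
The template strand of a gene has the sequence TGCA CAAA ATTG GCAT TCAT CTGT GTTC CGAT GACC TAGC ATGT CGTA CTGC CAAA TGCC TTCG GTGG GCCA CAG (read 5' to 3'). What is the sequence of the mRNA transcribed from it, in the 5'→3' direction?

5'-CUGUGGCCCACCGAAGGCAUUUGGCAGUACGACAUGCUAGGUCAUCGGAACACAGAUGAAUGCCAAUUUUGUGCA-3'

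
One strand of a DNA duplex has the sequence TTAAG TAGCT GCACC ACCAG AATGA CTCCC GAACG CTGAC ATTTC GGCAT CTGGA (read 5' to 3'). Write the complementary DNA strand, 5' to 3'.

5′-TCCAGATGCCGAAATGTCAGCGTTCGGGAGTCATTCTGGTGGTGCAGCTACTTAA-3′

Pairing A↔T and G↔C gives AATTCATCGACGTGGTGGTCTTACTGAGGGCTTGCGACTGTAAAGCCGTAGACCT, running 3'→5'. Reverse for the 5'→3' convention.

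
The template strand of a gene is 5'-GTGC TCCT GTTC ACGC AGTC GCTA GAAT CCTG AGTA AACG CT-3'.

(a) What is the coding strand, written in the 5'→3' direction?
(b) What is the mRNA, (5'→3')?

(a) The coding strand is the reverse complement of the template: complement CACGAGGACAAGTGCGTCAGCGATCTTAGGACTCATTTGCGA, then reverse.
(b) mRNA has the coding-strand sequence with T→U.

(a) 5′-AGCGTTTACTCAGGATTCTAGCGACTGCGTGAACAGGAGCAC-3′
(b) 5'-AGCGUUUACUCAGGAUUCUAGCGACUGCGUGAACAGGAGCAC-3'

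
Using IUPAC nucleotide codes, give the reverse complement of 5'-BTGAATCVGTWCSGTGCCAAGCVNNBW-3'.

5′-WVNNBGCTTGGCACSGWACBGATTCAV-3′

Standard pairs A↔T, G↔C; ambiguity codes pair W↔W, S↔S, B↔V, N↔N. Complement (VACTTAGBCAWGSCACGGTTCGBNNVW), then reverse for 5'→3'.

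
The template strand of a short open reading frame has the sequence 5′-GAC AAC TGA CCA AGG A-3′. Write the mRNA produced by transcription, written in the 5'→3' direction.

5'-UCCUUGGUCAGUUGUC-3'

RNA polymerase reads the template 3'→5' and synthesizes mRNA 5'→3' by base-pairing (A→U, T→A, G↔C). The complement of the template is CTGTTGACTGGTTCCT; antiparallel, so 5'→3' the coding strand is TCCTTGGTCAGTTGTC. Replace T with U for the mRNA.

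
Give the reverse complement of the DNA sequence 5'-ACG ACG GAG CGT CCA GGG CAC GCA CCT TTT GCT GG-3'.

Complement each base (A↔T, G↔C): TGCTGCCTCGCAGGTCCCGTGCGTGGAAAACGACC. Then reverse.

5'-CCAGCAAAAGGTGCGTGCCCTGGACGCTCCGTCGT-3'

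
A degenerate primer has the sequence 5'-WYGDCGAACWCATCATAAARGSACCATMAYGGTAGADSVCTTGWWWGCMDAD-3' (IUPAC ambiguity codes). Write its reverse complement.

5'-HTHKGCWWWCAAGBSHTCTACCRTKATGGTSCYTTTATGATGWGTTCGHCRW-3'

Standard pairs A↔T, G↔C; ambiguity codes pair R↔Y, M↔K, W↔W, S↔S, D↔H, V↔B. Complement (WRCHGCTTGWGTAGTATTTYCSTGGTAKTRCCATCTHSBGAACWWWCGKHTH), then reverse for 5'→3'.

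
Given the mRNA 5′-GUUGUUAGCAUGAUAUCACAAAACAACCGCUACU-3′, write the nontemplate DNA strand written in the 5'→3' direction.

5′-GTTGTTAGCATGATATCACAAAACAACCGCTACT-3′

The coding DNA strand has the same 5'→3' sequence as the mRNA with U replaced by T.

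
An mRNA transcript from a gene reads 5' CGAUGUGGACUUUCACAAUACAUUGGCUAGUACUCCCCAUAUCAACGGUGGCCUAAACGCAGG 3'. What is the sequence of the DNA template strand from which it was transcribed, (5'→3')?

5′-CCTGCGTTTAGGCCACCGTTGATATGGGGAGTACTAGCCAATGTATTGTGAAAGTCCACATCG-3′

Replace U with T to get the coding DNA strand: CGATGTGGACTTTCACAATACATTGGCTAGTACTCCCCATATCAACGGTGGCCTAAACGCAGG. The template strand is its reverse complement (complement GCTACACCTGAAAGTGTTATGTAACCGATCATGAGGGGTATAGTTGCCACCGGATTTGCGTCC, then reverse).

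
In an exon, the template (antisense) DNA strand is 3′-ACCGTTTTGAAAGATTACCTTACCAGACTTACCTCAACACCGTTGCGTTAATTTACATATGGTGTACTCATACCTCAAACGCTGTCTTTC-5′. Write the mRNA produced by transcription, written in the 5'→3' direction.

5′-UGGCAAAACUUUCUAAUGGAAUGGUCUGAAUGGAGUUGUGGCAACGCAAUUAAAUGUAUACCACAUGAGUAUGGAGUUUGCGACAGAAAG-3′

Reading the template 3'→5' as shown, RNA polymerase pairs each base (A→U, T→A, G↔C) to build mRNA 5'→3' directly.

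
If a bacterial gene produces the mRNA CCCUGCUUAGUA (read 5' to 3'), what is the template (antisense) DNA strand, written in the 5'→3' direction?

Replace U with T to get the coding DNA strand: CCCTGCTTAGTA. The template strand is its reverse complement (complement GGGACGAATCAT, then reverse).

5'-TACTAAGCAGGG-3'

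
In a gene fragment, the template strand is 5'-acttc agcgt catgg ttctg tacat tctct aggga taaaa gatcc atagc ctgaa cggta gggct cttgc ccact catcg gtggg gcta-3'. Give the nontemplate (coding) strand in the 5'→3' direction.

The coding strand is complementary and antiparallel to the template: take the complement (A↔T, G↔C) and reverse.

5'-TAGCCCCACCGATGAGTGGGCAAGAGCCCTACCGTTCAGGCTATGGATCTTTTATCCCTAGAGAATGTACAGAACCATGACGCTGAAGT-3'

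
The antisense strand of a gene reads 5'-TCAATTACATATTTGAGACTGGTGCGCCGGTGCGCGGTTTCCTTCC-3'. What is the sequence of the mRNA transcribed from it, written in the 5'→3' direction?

RNA polymerase reads the template 3'→5' and synthesizes mRNA 5'→3' by base-pairing (A→U, T→A, G↔C). The complement of the template is AGTTAATGTATAAACTCTGACCACGCGGCCACGCGCCAAAGGAAGG; antiparallel, so 5'→3' the coding strand is GGAAGGAAACCGCGCACCGGCGCACCAGTCTCAAATATGTAATTGA. Replace T with U for the mRNA.

5'-GGAAGGAAACCGCGCACCGGCGCACCAGUCUCAAAUAUGUAAUUGA-3'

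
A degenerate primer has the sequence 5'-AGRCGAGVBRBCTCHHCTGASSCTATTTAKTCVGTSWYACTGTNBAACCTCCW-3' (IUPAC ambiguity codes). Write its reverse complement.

5'-WGGAGGTTVNACAGTRWSACBGAMTAAATAGSSTCAGDDGAGVYVBCTCGYCT-3'

Standard pairs A↔T, G↔C; ambiguity codes pair R↔Y, K↔M, W↔W, S↔S, B↔V, H↔D, N↔N. Complement (TCYGCTCBVYVGAGDDGACTSSGATAAATMAGBCASWRTGACANVTTGGAGGW), then reverse for 5'→3'.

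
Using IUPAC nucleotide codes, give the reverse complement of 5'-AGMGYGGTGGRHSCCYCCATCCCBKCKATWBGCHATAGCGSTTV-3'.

5'-BAASCGCTATDGCVWATMGMVGGGATGGRGGSDYCCACCRCKCT-3'

Standard pairs A↔T, G↔C; ambiguity codes pair R↔Y, M↔K, W↔W, S↔S, B↔V, H↔D. Complement (TCKCRCCACCYDSGGRGGTAGGGVMGMTAWVCGDTATCGCSAAB), then reverse for 5'→3'.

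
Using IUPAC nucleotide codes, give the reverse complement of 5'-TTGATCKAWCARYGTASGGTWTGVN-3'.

5'-NBCAWACCSTACRYTGWTMGATCAA-3'

Standard pairs A↔T, G↔C; ambiguity codes pair R↔Y, K↔M, W↔W, S↔S, V↔B, N↔N. Complement (AACTAGMTWGTYRCATSCCAWACBN), then reverse for 5'→3'.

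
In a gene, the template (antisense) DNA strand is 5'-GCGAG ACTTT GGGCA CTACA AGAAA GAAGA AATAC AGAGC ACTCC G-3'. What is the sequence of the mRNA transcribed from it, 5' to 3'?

The mRNA has the sequence of the coding strand (reverse complement of the template) with T→U. Reverse complement of GCGAGACTTTGGGCACTACAAGAAAGAAGAAATACAGAGCACTCCG is CGGAGTGCTCTGTATTTCTTCTTTCTTGTAGTGCCCAAAGTCTCGC; then T→U.

5'-CGGAGUGCUCUGUAUUUCUUCUUUCUUGUAGUGCCCAAAGUCUCGC-3'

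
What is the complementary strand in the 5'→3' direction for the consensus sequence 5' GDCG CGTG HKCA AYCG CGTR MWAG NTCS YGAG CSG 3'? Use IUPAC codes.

Standard pairs A↔T, G↔C; ambiguity codes pair R↔Y, M↔K, W↔W, S↔S, D↔H, N↔N. Complement (CHGCGCACDMGTTRGCGCAYKWTCNAGSRCTCGSC), then reverse for 5'→3'.

5′-CSGCTCRSGANCTWKYACGCGRTTGMDCACGCGHC-3′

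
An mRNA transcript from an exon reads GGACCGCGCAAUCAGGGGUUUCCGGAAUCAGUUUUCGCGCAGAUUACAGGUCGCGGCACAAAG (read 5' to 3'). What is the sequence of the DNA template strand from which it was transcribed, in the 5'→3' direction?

Replace U with T to get the coding DNA strand: GGACCGCGCAATCAGGGGTTTCCGGAATCAGTTTTCGCGCAGATTACAGGTCGCGGCACAAAG. The template strand is its reverse complement (complement CCTGGCGCGTTAGTCCCCAAAGGCCTTAGTCAAAAGCGCGTCTAATGTCCAGCGCCGTGTTTC, then reverse).

5'-CTTTGTGCCGCGACCTGTAATCTGCGCGAAAACTGATTCCGGAAACCCCTGATTGCGCGGTCC-3'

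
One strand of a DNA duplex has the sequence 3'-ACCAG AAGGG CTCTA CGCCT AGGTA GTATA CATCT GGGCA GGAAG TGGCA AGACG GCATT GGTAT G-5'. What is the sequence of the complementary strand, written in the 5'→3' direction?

5'-TGGTCTTCCCGAGATGCGGATCCATCATATGTAGACCCGTCCTTCACCGTTCTGCCGTAACCATAC-3'

The strand is given 3'→5', so its complement runs 5'→3' in the same left-to-right order: pair each base A↔T, G↔C.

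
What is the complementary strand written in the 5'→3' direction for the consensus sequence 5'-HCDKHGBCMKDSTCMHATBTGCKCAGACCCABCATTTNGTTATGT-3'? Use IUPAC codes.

5'-ACATAACNAAATGVTGGGTCTGMGCAVATDKGASHMKGVCDMHGD-3'

Standard pairs A↔T, G↔C; ambiguity codes pair M↔K, S↔S, B↔V, D↔H, N↔N. Complement (DGHMDCVGKMHSAGKDTAVACGMGTCTGGGTVGTAAANCAATACA), then reverse for 5'→3'.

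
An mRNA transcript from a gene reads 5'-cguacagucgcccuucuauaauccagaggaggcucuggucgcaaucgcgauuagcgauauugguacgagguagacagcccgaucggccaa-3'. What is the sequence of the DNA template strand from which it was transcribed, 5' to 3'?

5'-TTGGCCGATCGGGCTGTCTACCTCGTACCAATATCGCTAATCGCGATTGCGACCAGAGCCTCCTCTGGATTATAGAAGGGCGACTGTACG-3'

Replace U with T to get the coding DNA strand: CGTACAGTCGCCCTTCTATAATCCAGAGGAGGCTCTGGTCGCAATCGCGATTAGCGATATTGGTACGAGGTAGACAGCCCGATCGGCCAA. The template strand is its reverse complement (complement GCATGTCAGCGGGAAGATATTAGGTCTCCTCCGAGACCAGCGTTAGCGCTAATCGCTATAACCATGCTCCATCTGTCGGGCTAGCCGGTT, then reverse).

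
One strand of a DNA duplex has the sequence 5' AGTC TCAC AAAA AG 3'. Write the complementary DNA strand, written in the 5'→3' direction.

5′-CTTTTTGTGAGACT-3′

Pairing A↔T and G↔C gives TCAGAGTGTTTTTC, running 3'→5'. Reverse for the 5'→3' convention.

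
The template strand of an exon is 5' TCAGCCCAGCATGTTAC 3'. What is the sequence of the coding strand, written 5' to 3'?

The coding strand is complementary and antiparallel to the template: take the complement (A↔T, G↔C) and reverse.

5′-GTAACATGCTGGGCTGA-3′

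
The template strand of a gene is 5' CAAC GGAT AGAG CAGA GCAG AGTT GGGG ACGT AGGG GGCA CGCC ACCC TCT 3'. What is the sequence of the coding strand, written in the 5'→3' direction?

The coding strand is complementary and antiparallel to the template: take the complement (A↔T, G↔C) and reverse.

5'-AGAGGGTGGCGTGCCCCCTACGTCCCCAACTCTGCTCTGCTCTATCCGTTG-3'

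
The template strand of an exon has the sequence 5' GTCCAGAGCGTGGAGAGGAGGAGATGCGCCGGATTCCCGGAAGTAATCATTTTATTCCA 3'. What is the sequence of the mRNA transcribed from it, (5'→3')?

5'-UGGAAUAAAAUGAUUACUUCCGGGAAUCCGGCGCAUCUCCUCCUCUCCACGCUCUGGAC-3'

The mRNA has the sequence of the coding strand (reverse complement of the template) with T→U. Reverse complement of GTCCAGAGCGTGGAGAGGAGGAGATGCGCCGGATTCCCGGAAGTAATCATTTTATTCCA is TGGAATAAAATGATTACTTCCGGGAATCCGGCGCATCTCCTCCTCTCCACGCTCTGGAC; then T→U.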